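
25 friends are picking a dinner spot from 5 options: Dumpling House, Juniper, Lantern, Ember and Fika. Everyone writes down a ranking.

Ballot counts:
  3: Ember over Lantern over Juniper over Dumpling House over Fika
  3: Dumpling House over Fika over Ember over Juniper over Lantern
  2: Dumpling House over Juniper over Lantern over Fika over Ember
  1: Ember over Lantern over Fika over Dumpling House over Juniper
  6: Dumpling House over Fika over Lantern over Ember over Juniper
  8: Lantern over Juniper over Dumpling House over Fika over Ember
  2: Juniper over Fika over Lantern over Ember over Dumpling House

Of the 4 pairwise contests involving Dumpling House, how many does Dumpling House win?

Dumpling House against each rival (25 friends):
Dumpling House–Juniper: Juniper 13–12.
Dumpling House vs Lantern: Lantern wins 14–11.
Dumpling House vs Ember: Dumpling House wins 19–6.
Dumpling House–Fika: Dumpling House 22–3.
Dumpling House beats Ember, Fika; loses to Juniper, Lantern — 2 pairwise wins.

2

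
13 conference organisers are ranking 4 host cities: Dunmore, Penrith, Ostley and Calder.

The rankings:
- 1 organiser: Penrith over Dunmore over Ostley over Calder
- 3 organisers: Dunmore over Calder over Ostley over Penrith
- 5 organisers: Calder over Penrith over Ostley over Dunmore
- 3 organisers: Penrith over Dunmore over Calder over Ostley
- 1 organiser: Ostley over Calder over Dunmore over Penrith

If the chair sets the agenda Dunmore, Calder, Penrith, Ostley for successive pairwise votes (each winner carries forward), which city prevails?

Round 1: Dunmore vs Calder — 7–6, Dunmore advances.
Round 2: Dunmore vs Penrith — 4–9, Penrith advances.
Round 3: Penrith vs Ostley — 9–4, Penrith advances.
Penrith survives the agenda.

Penrith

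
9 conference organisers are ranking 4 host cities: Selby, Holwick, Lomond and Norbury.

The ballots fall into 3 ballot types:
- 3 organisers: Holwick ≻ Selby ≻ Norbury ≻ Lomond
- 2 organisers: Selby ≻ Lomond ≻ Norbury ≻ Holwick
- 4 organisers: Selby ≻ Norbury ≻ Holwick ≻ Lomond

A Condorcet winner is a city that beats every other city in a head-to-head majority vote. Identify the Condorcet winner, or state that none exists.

Head-to-head results (9 organisers):
Selby–Holwick: Selby 6–3.
Selby vs Lomond: Selby, 9–0.
Selby vs Norbury: Selby, 9–0.
Holwick–Lomond: Holwick 7–2.
Holwick–Norbury: Norbury 6–3.
Lomond vs Norbury: Norbury, 7–2.
Selby defeats every rival head-to-head and is the Condorcet winner.

Selby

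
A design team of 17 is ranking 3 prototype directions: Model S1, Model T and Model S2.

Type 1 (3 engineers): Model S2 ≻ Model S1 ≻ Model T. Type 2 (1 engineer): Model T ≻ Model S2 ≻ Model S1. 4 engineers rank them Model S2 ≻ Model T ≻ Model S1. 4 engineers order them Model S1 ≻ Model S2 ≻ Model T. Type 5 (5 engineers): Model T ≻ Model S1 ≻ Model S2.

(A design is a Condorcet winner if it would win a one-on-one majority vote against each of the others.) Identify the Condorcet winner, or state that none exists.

none

Head-to-head results (17 engineers):
Model S1 vs Model T: 7 to 10, Model T.
Model S1 vs Model S2: Model S1 preferred on 4+5 = 9 ballots; Model S1 wins 9–8.
Model T vs Model S2: 6 to 11, Model S2.
Every design loses at least once (Model S1 loses to Model T; Model T loses to Model S2; Model S2 loses to Model S1). The majority relation contains the cycle Model S1 > Model S2 > Model T > Model S1, so there is no Condorcet winner.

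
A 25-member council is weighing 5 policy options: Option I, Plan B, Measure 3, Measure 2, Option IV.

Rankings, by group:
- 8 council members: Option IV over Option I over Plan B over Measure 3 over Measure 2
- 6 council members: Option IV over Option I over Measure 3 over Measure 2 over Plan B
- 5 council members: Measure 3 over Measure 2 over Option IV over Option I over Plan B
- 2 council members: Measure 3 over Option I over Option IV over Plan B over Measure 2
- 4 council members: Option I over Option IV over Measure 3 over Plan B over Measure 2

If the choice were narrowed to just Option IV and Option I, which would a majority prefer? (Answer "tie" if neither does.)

Ballots ranking Option IV above Option I: 8 + 6 + 5 = 19.
Ballots ranking Option I above Option IV: 25 − 19 = 6.
Option IV wins the head-to-head 19–6.

Option IV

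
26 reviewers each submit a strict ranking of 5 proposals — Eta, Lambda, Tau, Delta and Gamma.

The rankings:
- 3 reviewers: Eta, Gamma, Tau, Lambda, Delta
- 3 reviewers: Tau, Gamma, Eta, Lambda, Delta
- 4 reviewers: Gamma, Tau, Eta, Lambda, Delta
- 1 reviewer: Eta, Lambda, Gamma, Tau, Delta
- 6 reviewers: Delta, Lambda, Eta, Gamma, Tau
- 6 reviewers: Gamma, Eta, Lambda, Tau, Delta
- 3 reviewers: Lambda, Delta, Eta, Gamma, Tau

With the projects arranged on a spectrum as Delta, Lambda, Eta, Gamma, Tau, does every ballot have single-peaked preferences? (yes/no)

yes

Axis positions: Delta=1, Lambda=2, Eta=3, Gamma=4, Tau=5.
Cluster 1 (peak Eta at position 3): ranking walks positions 3-4-5-2-1, expanding outward from the peak — single-peaked.
Cluster 2 (peak Tau at position 5): ranking walks positions 5-4-3-2-1, expanding outward from the peak — single-peaked.
Cluster 3 (peak Gamma at position 4): ranking walks positions 4-5-3-2-1, expanding outward from the peak — single-peaked.
Cluster 4 (peak Eta at position 3): ranking walks positions 3-2-4-5-1, expanding outward from the peak — single-peaked.
Cluster 5 (peak Delta at position 1): ranking walks positions 1-2-3-4-5, expanding outward from the peak — single-peaked.
Cluster 6 (peak Gamma at position 4): ranking walks positions 4-3-2-5-1, expanding outward from the peak — single-peaked.
Cluster 7 (peak Lambda at position 2): ranking walks positions 2-1-3-4-5, expanding outward from the peak — single-peaked.
Every ranking is single-peaked on this axis.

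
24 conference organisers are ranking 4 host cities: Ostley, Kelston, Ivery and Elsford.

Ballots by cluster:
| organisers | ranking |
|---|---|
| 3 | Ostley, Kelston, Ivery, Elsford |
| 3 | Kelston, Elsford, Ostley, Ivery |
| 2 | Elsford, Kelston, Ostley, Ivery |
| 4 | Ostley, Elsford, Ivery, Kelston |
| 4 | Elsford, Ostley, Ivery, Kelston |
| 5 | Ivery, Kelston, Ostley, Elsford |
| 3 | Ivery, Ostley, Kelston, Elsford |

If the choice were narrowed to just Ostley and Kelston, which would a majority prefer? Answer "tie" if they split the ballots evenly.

Ballots ranking Ostley above Kelston: 3 + 4 + 4 + 3 = 14.
Ballots ranking Kelston above Ostley: 24 − 14 = 10.
Ostley wins the head-to-head 14–10.

Ostley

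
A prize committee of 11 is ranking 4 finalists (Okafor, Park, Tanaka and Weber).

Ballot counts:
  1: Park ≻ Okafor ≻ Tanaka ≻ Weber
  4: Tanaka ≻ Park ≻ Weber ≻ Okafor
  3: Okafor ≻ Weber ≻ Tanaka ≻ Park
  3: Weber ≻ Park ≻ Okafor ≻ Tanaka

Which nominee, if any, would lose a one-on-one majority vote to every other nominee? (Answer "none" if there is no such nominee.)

none

Head-to-head results (11 jurors):
Okafor vs Park: Park, 8–3.
Okafor vs Tanaka: Okafor is ranked higher on 1+3+3 = 7 ballots, Tanaka on 4. Okafor wins 7–4.
Okafor vs Weber: Weber wins 7–4.
Park vs Tanaka: Park is ranked higher on 1+3 = 4 ballots, Tanaka on 7. Tanaka wins 7–4.
Park vs Weber: Park is ranked higher on 1+4 = 5 ballots, Weber on 6. Weber wins 6–5.
Tanaka vs Weber: 5 to 6, Weber.
Every nominee wins at least one matchup (Okafor beats Tanaka; Park beats Okafor; Tanaka beats Park; Weber beats Okafor), so there is no Condorcet loser.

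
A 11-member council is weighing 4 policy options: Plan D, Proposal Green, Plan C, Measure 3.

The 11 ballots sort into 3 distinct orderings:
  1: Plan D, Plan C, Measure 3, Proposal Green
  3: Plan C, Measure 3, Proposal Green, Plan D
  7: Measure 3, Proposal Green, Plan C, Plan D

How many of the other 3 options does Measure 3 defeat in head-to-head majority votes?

Measure 3 against each rival (11 council members):
Measure 3 vs Plan D: Measure 3 is ranked higher on 3+7 = 10 ballots, Plan D on 1. Measure 3 wins 10–1.
Measure 3 vs Proposal Green: 11 to 0, Measure 3.
Measure 3 vs Plan C: Measure 3, 7–4.
Measure 3 beats Plan D, Proposal Green, Plan C — 3 pairwise wins.

3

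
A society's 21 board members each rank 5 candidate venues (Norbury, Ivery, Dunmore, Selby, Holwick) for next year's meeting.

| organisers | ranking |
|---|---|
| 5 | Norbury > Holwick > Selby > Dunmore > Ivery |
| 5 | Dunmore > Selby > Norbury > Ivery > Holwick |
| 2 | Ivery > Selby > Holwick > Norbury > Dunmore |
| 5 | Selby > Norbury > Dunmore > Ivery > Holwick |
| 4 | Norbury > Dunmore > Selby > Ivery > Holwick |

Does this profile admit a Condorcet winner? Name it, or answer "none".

Pairwise majorities:
Norbury vs Ivery: 5+5+5+4 = 19 for Norbury, 2 for Ivery — Norbury by 19–2.
Norbury vs Dunmore: Norbury is ranked higher on 5+2+5+4 = 16 ballots, Dunmore on 5. Norbury wins 16–5.
Norbury vs Selby: Selby, 12–9.
Norbury vs Holwick: Norbury is ranked higher on 5+5+5+4 = 19 ballots, Holwick on 2. Norbury wins 19–2.
Ivery vs Dunmore: Dunmore, 19–2.
Ivery–Selby: Selby 19–2.
Ivery vs Holwick: 16 to 5, Ivery.
Dunmore vs Selby: Dunmore preferred on 5+4 = 9 ballots; Selby wins 12–9.
Dunmore vs Holwick: 5+5+4 = 14 for Dunmore, 7 for Holwick — Dunmore by 14–7.
Selby vs Holwick: Selby, 16–5.
Only Selby has no losses; Selby is the Condorcet winner.

Selby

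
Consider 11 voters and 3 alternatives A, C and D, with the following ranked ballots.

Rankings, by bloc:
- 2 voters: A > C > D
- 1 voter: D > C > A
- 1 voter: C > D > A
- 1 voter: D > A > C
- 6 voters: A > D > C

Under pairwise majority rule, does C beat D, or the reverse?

Ballots ranking C above D: 2 + 1 = 3.
Ballots ranking D above C: 11 − 3 = 8.
D wins the head-to-head 8–3.

D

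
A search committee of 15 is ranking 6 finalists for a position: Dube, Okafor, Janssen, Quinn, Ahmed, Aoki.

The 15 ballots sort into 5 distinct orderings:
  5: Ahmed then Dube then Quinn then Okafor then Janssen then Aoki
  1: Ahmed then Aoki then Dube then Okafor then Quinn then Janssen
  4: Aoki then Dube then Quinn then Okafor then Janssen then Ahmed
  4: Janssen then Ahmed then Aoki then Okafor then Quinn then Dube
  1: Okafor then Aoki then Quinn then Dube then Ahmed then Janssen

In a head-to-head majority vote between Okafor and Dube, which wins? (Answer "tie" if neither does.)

Ballots ranking Okafor above Dube: 4 + 1 = 5.
Ballots ranking Dube above Okafor: 15 − 5 = 10.
Dube wins the head-to-head 10–5.

Dube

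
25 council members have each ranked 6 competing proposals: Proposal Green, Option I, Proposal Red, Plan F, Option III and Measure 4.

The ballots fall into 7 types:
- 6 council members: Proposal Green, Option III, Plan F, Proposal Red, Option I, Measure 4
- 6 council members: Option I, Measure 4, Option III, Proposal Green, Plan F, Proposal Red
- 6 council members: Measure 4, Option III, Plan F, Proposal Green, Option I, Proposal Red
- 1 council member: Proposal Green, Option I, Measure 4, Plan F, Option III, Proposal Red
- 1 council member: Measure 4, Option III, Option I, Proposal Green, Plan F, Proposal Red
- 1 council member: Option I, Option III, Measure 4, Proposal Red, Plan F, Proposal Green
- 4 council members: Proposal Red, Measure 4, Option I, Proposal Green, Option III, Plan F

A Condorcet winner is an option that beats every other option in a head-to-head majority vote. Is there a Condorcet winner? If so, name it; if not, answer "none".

Pairwise majorities:
Proposal Green–Option I: Proposal Green 13–12.
Proposal Green vs Proposal Red: 20 to 5, Proposal Green.
Proposal Green vs Plan F: 18 to 7, Proposal Green.
Proposal Green vs Option III: 6+1+4 = 11 for Proposal Green, 14 for Option III — Option III by 14–11.
Proposal Green vs Measure 4: Measure 4, 18–7.
Option I vs Proposal Red: Option I, 15–10.
Option I vs Plan F: 13 to 12, Option I.
Option I vs Option III: Option III wins 13–12.
Option I vs Measure 4: 6+6+1+1 = 14 for Option I, 11 for Measure 4 — Option I by 14–11.
Proposal Red–Plan F: Plan F 20–5.
Proposal Red vs Option III: Option III, 21–4.
Proposal Red vs Measure 4: Measure 4, 15–10.
Plan F vs Option III: 1 for Plan F, 24 for Option III — Option III by 24–1.
Plan F vs Measure 4: Measure 4 wins 19–6.
Option III vs Measure 4: 6+1 = 7 for Option III, 18 for Measure 4 — Measure 4 by 18–7.
Every option loses at least once (Proposal Green loses to Option III; Option I loses to Proposal Green; Proposal Red loses to Proposal Green; Plan F loses to Proposal Green; Option III loses to Measure 4; Measure 4 loses to Option I). The majority relation contains the cycle Proposal Green → Option I → Measure 4 → Proposal Green, so there is no Condorcet winner.

none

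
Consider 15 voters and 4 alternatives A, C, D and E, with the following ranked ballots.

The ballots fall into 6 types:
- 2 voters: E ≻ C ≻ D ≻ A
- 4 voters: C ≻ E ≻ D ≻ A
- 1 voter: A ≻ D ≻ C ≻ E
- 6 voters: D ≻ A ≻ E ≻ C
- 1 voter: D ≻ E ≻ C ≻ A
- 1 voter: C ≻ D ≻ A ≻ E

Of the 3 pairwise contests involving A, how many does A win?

1

A against each rival (15 voters):
A vs C: C, 8–7.
A vs D: D, 14–1.
A vs E: A preferred on 1+6+1 = 8 ballots; A wins 8–7.
A beats E; loses to C, D — 1 pairwise win.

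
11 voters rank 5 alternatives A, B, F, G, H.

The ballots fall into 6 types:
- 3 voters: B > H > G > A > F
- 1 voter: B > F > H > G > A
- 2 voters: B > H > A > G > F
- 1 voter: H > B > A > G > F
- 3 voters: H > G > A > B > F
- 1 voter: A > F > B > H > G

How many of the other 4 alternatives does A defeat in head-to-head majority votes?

1

A against each rival (11 voters):
A vs B: B, 7–4.
A vs F: A, 10–1.
A vs G: 2+1+1 = 4 for A, 7 for G — G by 7–4.
A–H: H 10–1.
A beats F; loses to B, G, H — 1 pairwise win.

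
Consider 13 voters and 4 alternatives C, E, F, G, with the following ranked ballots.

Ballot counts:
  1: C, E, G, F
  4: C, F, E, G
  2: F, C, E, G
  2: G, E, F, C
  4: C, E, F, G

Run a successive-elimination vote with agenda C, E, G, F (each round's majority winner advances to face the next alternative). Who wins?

Round 1: C vs E — 11–2, C advances.
Round 2: C vs G — 11–2, C advances.
Round 3: C vs F — 9–4, C advances.
C survives the agenda.

C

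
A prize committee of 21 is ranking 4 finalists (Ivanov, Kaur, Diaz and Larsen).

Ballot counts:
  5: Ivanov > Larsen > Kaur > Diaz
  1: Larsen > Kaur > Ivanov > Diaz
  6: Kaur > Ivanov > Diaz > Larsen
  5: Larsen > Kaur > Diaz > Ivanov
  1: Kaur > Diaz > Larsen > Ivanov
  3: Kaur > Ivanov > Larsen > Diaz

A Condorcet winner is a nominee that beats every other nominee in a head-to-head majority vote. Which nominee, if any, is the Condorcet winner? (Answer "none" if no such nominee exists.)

Pairwise majorities:
Ivanov vs Kaur: 5 to 16, Kaur.
Ivanov vs Diaz: Ivanov is ranked higher on 5+1+6+3 = 15 ballots, Diaz on 6. Ivanov wins 15–6.
Ivanov vs Larsen: 5+6+3 = 14 for Ivanov, 7 for Larsen — Ivanov by 14–7.
Kaur vs Diaz: 21 to 0, Kaur.
Kaur vs Larsen: Kaur preferred on 6+1+3 = 10 ballots; Larsen wins 11–10.
Diaz vs Larsen: Diaz preferred on 6+1 = 7 ballots; Larsen wins 14–7.
Every nominee loses at least once (Ivanov loses to Kaur; Kaur loses to Larsen; Diaz loses to Ivanov; Larsen loses to Ivanov). The majority relation contains the cycle Ivanov beats Larsen beats Kaur beats Ivanov, so there is no Condorcet winner.

none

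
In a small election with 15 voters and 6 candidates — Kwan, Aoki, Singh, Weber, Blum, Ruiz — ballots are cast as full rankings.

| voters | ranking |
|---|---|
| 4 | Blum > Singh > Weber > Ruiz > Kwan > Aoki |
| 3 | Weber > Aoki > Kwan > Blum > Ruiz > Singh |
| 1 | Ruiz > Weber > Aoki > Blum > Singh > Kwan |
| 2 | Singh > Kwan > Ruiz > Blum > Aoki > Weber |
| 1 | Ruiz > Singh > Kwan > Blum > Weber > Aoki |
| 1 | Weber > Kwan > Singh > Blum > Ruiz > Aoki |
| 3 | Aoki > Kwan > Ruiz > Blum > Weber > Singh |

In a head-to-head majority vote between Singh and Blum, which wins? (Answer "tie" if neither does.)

Blum

Ballots ranking Singh above Blum: 2 + 1 + 1 = 4.
Ballots ranking Blum above Singh: 15 − 4 = 11.
Blum wins the head-to-head 11–4.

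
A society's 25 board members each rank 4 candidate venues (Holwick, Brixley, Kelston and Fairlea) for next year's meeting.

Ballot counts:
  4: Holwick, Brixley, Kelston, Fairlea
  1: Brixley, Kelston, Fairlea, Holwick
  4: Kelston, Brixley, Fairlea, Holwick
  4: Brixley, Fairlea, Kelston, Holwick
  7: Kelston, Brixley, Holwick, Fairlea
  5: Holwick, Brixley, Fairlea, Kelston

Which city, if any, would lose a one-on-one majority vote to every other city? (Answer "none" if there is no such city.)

Fairlea

Pairwise majorities:
Holwick vs Brixley: 4+5 = 9 for Holwick, 16 for Brixley — Brixley by 16–9.
Holwick vs Kelston: Kelston wins 16–9.
Holwick vs Fairlea: 4+7+5 = 16 for Holwick, 9 for Fairlea — Holwick by 16–9.
Brixley vs Kelston: 14 to 11, Brixley.
Brixley vs Fairlea: Brixley preferred on 4+1+4+4+7+5 = 25 ballots; Brixley wins 25–0.
Kelston vs Fairlea: 16 to 9, Kelston.
Fairlea loses to every other city — it is the Condorcet loser.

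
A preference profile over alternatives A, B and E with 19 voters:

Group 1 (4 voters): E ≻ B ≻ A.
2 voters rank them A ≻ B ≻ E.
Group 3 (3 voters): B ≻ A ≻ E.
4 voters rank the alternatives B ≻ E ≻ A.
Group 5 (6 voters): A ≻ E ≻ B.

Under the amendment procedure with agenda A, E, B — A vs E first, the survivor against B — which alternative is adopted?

Round 1: A vs E — 11–8, A advances.
Round 2: A vs B — 8–11, B advances.
The agenda winner is B.

B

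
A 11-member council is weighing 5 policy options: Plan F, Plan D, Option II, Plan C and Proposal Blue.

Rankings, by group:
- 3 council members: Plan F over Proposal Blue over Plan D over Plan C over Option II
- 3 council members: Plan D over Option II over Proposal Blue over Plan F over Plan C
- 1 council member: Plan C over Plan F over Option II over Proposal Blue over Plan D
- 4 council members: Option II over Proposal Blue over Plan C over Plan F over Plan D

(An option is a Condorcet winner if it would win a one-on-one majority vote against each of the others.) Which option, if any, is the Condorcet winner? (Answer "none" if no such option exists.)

none

Head-to-head results (11 council members):
Plan F vs Plan D: Plan F, 8–3.
Plan F–Option II: Option II 7–4.
Plan F vs Plan C: Plan F, 6–5.
Plan F vs Proposal Blue: Proposal Blue wins 7–4.
Plan D–Option II: Plan D 6–5.
Plan D vs Plan C: Plan D wins 6–5.
Plan D–Proposal Blue: Proposal Blue 8–3.
Option II–Plan C: Option II 7–4.
Option II vs Proposal Blue: Option II wins 8–3.
Plan C vs Proposal Blue: Proposal Blue wins 10–1.
Every option loses at least once (Plan F loses to Option II; Plan D loses to Plan F; Option II loses to Plan D; Plan C loses to Plan F; Proposal Blue loses to Option II). The majority relation contains the cycle Plan F beats Plan D beats Option II beats Plan F, so there is no Condorcet winner.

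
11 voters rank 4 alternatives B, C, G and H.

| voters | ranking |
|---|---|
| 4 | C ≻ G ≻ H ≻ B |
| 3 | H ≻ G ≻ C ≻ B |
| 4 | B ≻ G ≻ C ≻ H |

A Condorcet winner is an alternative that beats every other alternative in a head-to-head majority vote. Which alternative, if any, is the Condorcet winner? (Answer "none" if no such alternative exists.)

G

Head-to-head results (11 voters):
B vs C: C wins 7–4.
B vs G: G, 7–4.
B vs H: B preferred on 4 ballots; H wins 7–4.
C–G: G 7–4.
C vs H: 4+4 = 8 for C, 3 for H — C by 8–3.
G vs H: G, 8–3.
G wins every pairwise contest, so G is the Condorcet winner.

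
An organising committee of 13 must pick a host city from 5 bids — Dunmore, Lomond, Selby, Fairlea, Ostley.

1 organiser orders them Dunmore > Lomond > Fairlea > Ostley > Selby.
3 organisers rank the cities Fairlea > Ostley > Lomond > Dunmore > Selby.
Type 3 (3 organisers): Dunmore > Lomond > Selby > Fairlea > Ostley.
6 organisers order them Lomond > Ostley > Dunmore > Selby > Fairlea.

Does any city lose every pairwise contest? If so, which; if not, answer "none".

Head-to-head results (13 organisers):
Dunmore vs Lomond: Lomond wins 9–4.
Dunmore vs Selby: 1+3+3+6 = 13 for Dunmore, 0 for Selby — Dunmore by 13–0.
Dunmore–Fairlea: Dunmore 10–3.
Dunmore vs Ostley: 4 to 9, Ostley.
Lomond–Selby: Lomond 13–0.
Lomond vs Fairlea: 1+3+6 = 10 for Lomond, 3 for Fairlea — Lomond by 10–3.
Lomond vs Ostley: 10 to 3, Lomond.
Selby vs Fairlea: 9 to 4, Selby.
Selby vs Ostley: 3 to 10, Ostley.
Fairlea–Ostley: Fairlea 7–6.
Each city has at least one pairwise win (Dunmore beats Selby; Lomond beats Dunmore; Selby beats Fairlea; Fairlea beats Ostley; Ostley beats Dunmore) — no Condorcet loser.

none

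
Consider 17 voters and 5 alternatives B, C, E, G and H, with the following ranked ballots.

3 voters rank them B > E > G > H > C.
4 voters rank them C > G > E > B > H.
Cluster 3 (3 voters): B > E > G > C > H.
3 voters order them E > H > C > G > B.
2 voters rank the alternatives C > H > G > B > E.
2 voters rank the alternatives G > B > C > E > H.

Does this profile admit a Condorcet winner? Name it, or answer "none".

Pairwise majorities:
B vs C: B is ranked higher on 3+3+2 = 8 ballots, C on 9. C wins 9–8.
B vs E: B, 10–7.
B vs G: 3+3 = 6 for B, 11 for G — G by 11–6.
B vs H: B wins 12–5.
C vs E: E, 9–8.
C–G: C 9–8.
C vs H: 4+3+2+2 = 11 for C, 6 for H — C by 11–6.
E vs G: 3+3+3 = 9 for E, 8 for G — E by 9–8.
E–H: E 15–2.
G vs H: G, 12–5.
Each alternative drops at least one matchup (B loses to C; C loses to E; E loses to B; G loses to C; H loses to B); the cycle B beats E beats C beats B rules out a Condorcet winner.

none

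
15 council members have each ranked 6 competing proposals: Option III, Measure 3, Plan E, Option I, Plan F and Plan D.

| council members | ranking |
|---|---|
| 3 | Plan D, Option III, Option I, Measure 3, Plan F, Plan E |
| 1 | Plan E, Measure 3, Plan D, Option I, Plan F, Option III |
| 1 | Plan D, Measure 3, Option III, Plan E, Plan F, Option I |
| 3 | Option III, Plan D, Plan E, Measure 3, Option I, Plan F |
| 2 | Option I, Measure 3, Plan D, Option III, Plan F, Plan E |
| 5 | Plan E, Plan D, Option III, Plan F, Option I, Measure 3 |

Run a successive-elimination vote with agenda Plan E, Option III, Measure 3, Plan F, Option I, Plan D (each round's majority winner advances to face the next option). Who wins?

Round 1: Plan E vs Option III — 6–9, Option III advances.
Round 2: Option III vs Measure 3 — 11–4, Option III advances.
Round 3: Option III vs Plan F — 14–1, Option III advances.
Round 4: Option III vs Option I — 12–3, Option III advances.
Round 5: Option III vs Plan D — 3–12, Plan D advances.
Plan D survives the agenda.

Plan D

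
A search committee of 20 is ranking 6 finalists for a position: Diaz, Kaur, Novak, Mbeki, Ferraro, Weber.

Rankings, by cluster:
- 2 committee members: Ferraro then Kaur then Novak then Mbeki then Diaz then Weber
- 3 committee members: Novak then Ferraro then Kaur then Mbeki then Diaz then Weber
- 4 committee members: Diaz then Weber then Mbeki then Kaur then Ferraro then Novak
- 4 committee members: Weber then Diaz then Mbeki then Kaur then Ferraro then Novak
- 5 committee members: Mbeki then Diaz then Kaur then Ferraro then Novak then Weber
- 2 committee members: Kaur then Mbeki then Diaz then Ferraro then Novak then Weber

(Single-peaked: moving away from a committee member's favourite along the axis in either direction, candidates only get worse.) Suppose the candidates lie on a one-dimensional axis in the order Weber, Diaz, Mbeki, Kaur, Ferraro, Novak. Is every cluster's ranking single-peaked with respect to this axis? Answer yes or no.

Axis positions: Weber=1, Diaz=2, Mbeki=3, Kaur=4, Ferraro=5, Novak=6.
Cluster 1 (peak Ferraro at position 5): ranking walks positions 5-4-6-3-2-1, expanding outward from the peak — single-peaked.
Cluster 2 (peak Novak at position 6): ranking walks positions 6-5-4-3-2-1, expanding outward from the peak — single-peaked.
Cluster 3 (peak Diaz at position 2): ranking walks positions 2-1-3-4-5-6, expanding outward from the peak — single-peaked.
Cluster 4 (peak Weber at position 1): ranking walks positions 1-2-3-4-5-6, expanding outward from the peak — single-peaked.
Cluster 5 (peak Mbeki at position 3): ranking walks positions 3-2-4-5-6-1, expanding outward from the peak — single-peaked.
Cluster 6 (peak Kaur at position 4): ranking walks positions 4-3-2-5-6-1, expanding outward from the peak — single-peaked.
Every ranking is single-peaked on this axis.

yes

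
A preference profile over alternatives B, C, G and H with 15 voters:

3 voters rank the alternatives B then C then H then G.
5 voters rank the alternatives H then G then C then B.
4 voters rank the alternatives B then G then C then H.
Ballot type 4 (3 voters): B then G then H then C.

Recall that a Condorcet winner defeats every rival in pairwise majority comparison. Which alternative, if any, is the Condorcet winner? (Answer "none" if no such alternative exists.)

B

Head-to-head results (15 voters):
B vs C: B preferred on 3+4+3 = 10 ballots; B wins 10–5.
B vs G: 10 to 5, B.
B vs H: 10 to 5, B.
C vs G: C is ranked higher on 3 ballots, G on 12. G wins 12–3.
C vs H: 7 to 8, H.
G vs H: G is ranked higher on 4+3 = 7 ballots, H on 8. H wins 8–7.
Only B has no losses; B is the Condorcet winner.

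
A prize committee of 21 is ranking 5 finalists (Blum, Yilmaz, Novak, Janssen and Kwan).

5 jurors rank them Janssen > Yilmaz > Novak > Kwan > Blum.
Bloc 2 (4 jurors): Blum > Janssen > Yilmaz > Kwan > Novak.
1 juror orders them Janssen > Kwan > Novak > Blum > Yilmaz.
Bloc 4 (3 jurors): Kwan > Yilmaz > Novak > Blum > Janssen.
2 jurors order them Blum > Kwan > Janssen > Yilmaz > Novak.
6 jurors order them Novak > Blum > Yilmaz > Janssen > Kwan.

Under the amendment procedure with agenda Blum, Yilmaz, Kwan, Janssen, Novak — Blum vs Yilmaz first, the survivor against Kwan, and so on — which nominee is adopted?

Novak

Round 1: Blum vs Yilmaz — 13–8, Blum advances.
Round 2: Blum vs Kwan — 12–9, Blum advances.
Round 3: Blum vs Janssen — 15–6, Blum advances.
Round 4: Blum vs Novak — 6–15, Novak advances.
The agenda winner is Novak.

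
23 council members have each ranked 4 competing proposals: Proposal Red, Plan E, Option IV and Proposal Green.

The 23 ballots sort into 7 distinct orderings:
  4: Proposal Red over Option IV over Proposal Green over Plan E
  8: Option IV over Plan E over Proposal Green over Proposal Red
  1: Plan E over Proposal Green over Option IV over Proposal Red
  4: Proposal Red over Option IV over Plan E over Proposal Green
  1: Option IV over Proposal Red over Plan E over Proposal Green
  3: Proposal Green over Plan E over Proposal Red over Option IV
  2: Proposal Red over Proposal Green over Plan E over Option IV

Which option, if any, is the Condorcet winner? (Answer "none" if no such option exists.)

Head-to-head results (23 council members):
Proposal Red vs Plan E: Plan E wins 12–11.
Proposal Red–Option IV: Proposal Red 13–10.
Proposal Red–Proposal Green: Proposal Green 12–11.
Plan E vs Option IV: Option IV wins 17–6.
Plan E vs Proposal Green: Plan E, 14–9.
Option IV vs Proposal Green: Option IV wins 17–6.
Every option loses at least once (Proposal Red loses to Plan E; Plan E loses to Option IV; Option IV loses to Proposal Red; Proposal Green loses to Plan E). The majority relation contains the cycle Proposal Red beats Option IV beats Plan E beats Proposal Red, so there is no Condorcet winner.

none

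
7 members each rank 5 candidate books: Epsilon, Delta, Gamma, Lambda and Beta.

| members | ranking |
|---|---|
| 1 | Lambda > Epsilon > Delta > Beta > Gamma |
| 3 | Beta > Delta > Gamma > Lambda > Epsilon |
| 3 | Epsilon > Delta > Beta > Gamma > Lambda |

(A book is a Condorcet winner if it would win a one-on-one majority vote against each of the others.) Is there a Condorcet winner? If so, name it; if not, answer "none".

Pairwise majorities:
Epsilon vs Delta: 4 to 3, Epsilon.
Epsilon vs Gamma: Epsilon is ranked higher on 1+3 = 4 ballots, Gamma on 3. Epsilon wins 4–3.
Epsilon vs Lambda: Epsilon preferred on 3 ballots; Lambda wins 4–3.
Epsilon vs Beta: 1+3 = 4 for Epsilon, 3 for Beta — Epsilon by 4–3.
Delta vs Gamma: Delta preferred on 1+3+3 = 7 ballots; Delta wins 7–0.
Delta–Lambda: Delta 6–1.
Delta vs Beta: Delta is ranked higher on 1+3 = 4 ballots, Beta on 3. Delta wins 4–3.
Gamma vs Lambda: Gamma is ranked higher on 3+3 = 6 ballots, Lambda on 1. Gamma wins 6–1.
Gamma vs Beta: Beta wins 7–0.
Lambda–Beta: Beta 6–1.
Each book drops at least one matchup (Epsilon loses to Lambda; Delta loses to Epsilon; Gamma loses to Epsilon; Lambda loses to Delta; Beta loses to Epsilon); the cycle Epsilon → Delta → Lambda → Epsilon rules out a Condorcet winner.

none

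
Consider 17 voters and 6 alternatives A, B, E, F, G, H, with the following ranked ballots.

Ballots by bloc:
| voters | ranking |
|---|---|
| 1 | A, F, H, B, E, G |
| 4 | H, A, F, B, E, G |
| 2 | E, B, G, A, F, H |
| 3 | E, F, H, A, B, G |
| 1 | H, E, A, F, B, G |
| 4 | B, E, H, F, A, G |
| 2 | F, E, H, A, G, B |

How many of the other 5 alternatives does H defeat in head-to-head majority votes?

H against each rival (17 voters):
H vs A: 4+3+1+4+2 = 14 for H, 3 for A — H by 14–3.
H vs B: 11 to 6, H.
H vs E: 6 to 11, E.
H vs F: 4+1+4 = 9 for H, 8 for F — H by 9–8.
H–G: H 15–2.
H beats A, B, F, G; loses to E — 4 pairwise wins.

4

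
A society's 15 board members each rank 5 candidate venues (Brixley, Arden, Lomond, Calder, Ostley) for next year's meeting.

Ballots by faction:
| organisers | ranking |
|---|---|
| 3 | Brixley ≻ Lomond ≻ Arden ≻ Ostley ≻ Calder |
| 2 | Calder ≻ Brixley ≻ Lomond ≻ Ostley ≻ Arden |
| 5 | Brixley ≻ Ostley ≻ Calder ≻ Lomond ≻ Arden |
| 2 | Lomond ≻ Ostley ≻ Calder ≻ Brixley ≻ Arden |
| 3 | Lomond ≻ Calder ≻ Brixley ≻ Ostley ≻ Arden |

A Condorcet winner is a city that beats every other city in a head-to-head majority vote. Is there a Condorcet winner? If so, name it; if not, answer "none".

Pairwise majorities:
Brixley–Arden: Brixley 15–0.
Brixley vs Lomond: 10 to 5, Brixley.
Brixley vs Calder: Brixley preferred on 3+5 = 8 ballots; Brixley wins 8–7.
Brixley vs Ostley: Brixley preferred on 3+2+5+3 = 13 ballots; Brixley wins 13–2.
Arden vs Lomond: 0 for Arden, 15 for Lomond — Lomond by 15–0.
Arden vs Calder: Calder, 12–3.
Arden–Ostley: Ostley 12–3.
Lomond vs Calder: Lomond wins 8–7.
Lomond vs Ostley: 3+2+2+3 = 10 for Lomond, 5 for Ostley — Lomond by 10–5.
Calder vs Ostley: Ostley, 10–5.
Brixley wins every pairwise contest, so Brixley is the Condorcet winner.

Brixley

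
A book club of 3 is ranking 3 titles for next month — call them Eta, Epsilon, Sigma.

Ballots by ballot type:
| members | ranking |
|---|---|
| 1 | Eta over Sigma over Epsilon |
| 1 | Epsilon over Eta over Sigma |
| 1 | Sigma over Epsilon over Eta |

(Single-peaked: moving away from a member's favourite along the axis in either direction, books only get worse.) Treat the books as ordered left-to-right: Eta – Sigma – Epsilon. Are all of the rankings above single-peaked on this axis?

Axis positions: Eta=1, Sigma=2, Epsilon=3.
Ballot type 1 (peak Eta at position 1): ranking walks positions 1-2-3, expanding outward from the peak — single-peaked.
Ballot type 2: ranking walks positions 3-1-2; Eta is ranked above Sigma even though Sigma lies between Eta and the peak Epsilon on the axis — preferences dip and rise again. Not single-peaked.
Ballot type 3 (peak Sigma at position 2): ranking walks positions 2-3-1, expanding outward from the peak — single-peaked.
Ballot type 2 violates single-peakedness, so the profile is not single-peaked on this axis.

no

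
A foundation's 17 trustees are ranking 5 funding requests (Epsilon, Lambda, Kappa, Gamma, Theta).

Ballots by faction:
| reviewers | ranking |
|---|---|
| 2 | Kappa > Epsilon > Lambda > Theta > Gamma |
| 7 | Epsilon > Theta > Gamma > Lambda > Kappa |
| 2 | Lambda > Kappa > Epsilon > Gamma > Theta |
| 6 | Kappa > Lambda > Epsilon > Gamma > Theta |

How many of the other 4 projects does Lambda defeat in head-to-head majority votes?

3

Lambda against each rival (17 reviewers):
Lambda vs Epsilon: Lambda preferred on 2+6 = 8 ballots; Epsilon wins 9–8.
Lambda vs Kappa: Lambda, 9–8.
Lambda vs Gamma: Lambda wins 10–7.
Lambda vs Theta: 10 to 7, Lambda.
Lambda beats Kappa, Gamma, Theta; loses to Epsilon — 3 pairwise wins.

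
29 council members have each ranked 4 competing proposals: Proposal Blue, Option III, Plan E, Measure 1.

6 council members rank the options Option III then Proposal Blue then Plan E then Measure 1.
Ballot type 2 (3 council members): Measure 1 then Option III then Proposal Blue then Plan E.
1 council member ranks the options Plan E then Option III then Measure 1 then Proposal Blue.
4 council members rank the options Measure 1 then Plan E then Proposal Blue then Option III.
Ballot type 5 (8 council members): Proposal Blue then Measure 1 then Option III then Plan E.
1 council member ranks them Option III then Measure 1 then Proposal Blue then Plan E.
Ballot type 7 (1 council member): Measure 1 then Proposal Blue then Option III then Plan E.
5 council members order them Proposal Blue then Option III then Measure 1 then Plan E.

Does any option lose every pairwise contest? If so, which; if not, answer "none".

Plan E

Head-to-head results (29 council members):
Proposal Blue vs Option III: Proposal Blue, 18–11.
Proposal Blue vs Plan E: 24 to 5, Proposal Blue.
Proposal Blue vs Measure 1: Proposal Blue is ranked higher on 6+8+5 = 19 ballots, Measure 1 on 10. Proposal Blue wins 19–10.
Option III vs Plan E: Option III, 24–5.
Option III vs Measure 1: Option III preferred on 6+1+1+5 = 13 ballots; Measure 1 wins 16–13.
Plan E vs Measure 1: Plan E is ranked higher on 6+1 = 7 ballots, Measure 1 on 22. Measure 1 wins 22–7.
Only Plan E has no wins; Plan E is the Condorcet loser.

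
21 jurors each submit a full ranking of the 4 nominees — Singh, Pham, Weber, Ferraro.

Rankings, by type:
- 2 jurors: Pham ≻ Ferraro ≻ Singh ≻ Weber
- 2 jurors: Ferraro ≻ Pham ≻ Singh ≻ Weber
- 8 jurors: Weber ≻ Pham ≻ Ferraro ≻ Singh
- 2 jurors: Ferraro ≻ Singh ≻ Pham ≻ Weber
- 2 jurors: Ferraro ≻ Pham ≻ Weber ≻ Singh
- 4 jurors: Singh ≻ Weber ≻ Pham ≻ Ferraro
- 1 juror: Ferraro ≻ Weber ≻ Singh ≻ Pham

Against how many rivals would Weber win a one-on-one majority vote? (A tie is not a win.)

Weber against each rival (21 jurors):
Weber vs Singh: Weber is ranked higher on 8+2+1 = 11 ballots, Singh on 10. Weber wins 11–10.
Weber vs Pham: Weber, 13–8.
Weber vs Ferraro: Weber is ranked higher on 8+4 = 12 ballots, Ferraro on 9. Weber wins 12–9.
Weber beats Singh, Pham, Ferraro — 3 pairwise wins.

3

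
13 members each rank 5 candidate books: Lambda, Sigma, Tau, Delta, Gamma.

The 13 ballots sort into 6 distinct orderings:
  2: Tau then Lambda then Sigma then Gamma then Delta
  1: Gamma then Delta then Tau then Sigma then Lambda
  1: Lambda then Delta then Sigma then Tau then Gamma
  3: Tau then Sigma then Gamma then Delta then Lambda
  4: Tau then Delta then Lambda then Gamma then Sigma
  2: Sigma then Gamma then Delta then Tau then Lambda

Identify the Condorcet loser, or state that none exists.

Head-to-head results (13 members):
Lambda vs Sigma: Lambda preferred on 2+1+4 = 7 ballots; Lambda wins 7–6.
Lambda vs Tau: Lambda is ranked higher on 1 ballot, Tau on 12. Tau wins 12–1.
Lambda vs Delta: 3 to 10, Delta.
Lambda vs Gamma: Lambda, 7–6.
Sigma vs Tau: 3 to 10, Tau.
Sigma vs Delta: Sigma wins 7–6.
Sigma vs Gamma: 8 to 5, Sigma.
Tau vs Delta: Tau preferred on 2+3+4 = 9 ballots; Tau wins 9–4.
Tau vs Gamma: Tau is ranked higher on 2+1+3+4 = 10 ballots, Gamma on 3. Tau wins 10–3.
Delta vs Gamma: 5 to 8, Gamma.
No book is winless: Lambda beats Sigma; Sigma beats Delta; Tau beats Lambda; Delta beats Lambda; Gamma beats Delta. There is no Condorcet loser.

none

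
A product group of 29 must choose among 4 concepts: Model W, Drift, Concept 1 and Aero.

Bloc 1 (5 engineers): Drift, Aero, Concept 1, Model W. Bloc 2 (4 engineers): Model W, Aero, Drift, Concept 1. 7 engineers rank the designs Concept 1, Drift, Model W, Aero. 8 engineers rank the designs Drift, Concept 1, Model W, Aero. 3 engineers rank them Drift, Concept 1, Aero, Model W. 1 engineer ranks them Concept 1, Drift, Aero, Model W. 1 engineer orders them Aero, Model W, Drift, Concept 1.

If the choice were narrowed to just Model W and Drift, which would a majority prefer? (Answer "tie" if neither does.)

Ballots ranking Model W above Drift: 4 + 1 = 5.
Ballots ranking Drift above Model W: 29 − 5 = 24.
Drift wins the head-to-head 24–5.

Drift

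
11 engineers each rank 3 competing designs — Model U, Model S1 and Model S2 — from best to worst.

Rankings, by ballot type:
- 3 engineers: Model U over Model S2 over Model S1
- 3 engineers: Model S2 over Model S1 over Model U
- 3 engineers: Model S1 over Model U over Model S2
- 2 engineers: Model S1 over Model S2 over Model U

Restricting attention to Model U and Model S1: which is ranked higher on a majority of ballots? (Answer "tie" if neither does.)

Ballots ranking Model U above Model S1: 3.
Ballots ranking Model S1 above Model U: 11 − 3 = 8.
Model S1 wins the head-to-head 8–3.

Model S1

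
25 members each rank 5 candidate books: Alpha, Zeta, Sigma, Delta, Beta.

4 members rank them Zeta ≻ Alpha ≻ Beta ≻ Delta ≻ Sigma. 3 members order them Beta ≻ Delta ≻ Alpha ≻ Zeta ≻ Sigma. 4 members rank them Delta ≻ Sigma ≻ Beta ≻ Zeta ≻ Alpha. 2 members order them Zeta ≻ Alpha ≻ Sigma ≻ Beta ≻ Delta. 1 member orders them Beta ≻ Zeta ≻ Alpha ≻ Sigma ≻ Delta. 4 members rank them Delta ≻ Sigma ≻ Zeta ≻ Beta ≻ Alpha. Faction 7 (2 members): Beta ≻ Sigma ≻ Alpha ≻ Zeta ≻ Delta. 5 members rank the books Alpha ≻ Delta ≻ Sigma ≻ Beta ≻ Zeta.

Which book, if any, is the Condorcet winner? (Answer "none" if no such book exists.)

Pairwise majorities:
Alpha vs Zeta: Alpha is ranked higher on 3+2+5 = 10 ballots, Zeta on 15. Zeta wins 15–10.
Alpha vs Sigma: 4+3+2+1+5 = 15 for Alpha, 10 for Sigma — Alpha by 15–10.
Alpha vs Delta: Alpha is ranked higher on 4+2+1+2+5 = 14 ballots, Delta on 11. Alpha wins 14–11.
Alpha vs Beta: Alpha is ranked higher on 4+2+5 = 11 ballots, Beta on 14. Beta wins 14–11.
Zeta vs Sigma: Zeta preferred on 4+3+2+1 = 10 ballots; Sigma wins 15–10.
Zeta vs Delta: 4+2+1+2 = 9 for Zeta, 16 for Delta — Delta by 16–9.
Zeta vs Beta: 4+2+4 = 10 for Zeta, 15 for Beta — Beta by 15–10.
Sigma vs Delta: Sigma is ranked higher on 2+1+2 = 5 ballots, Delta on 20. Delta wins 20–5.
Sigma vs Beta: Sigma preferred on 4+2+4+5 = 15 ballots; Sigma wins 15–10.
Delta vs Beta: Delta is ranked higher on 4+4+5 = 13 ballots, Beta on 12. Delta wins 13–12.
Every book loses at least once (Alpha loses to Zeta; Zeta loses to Sigma; Sigma loses to Alpha; Delta loses to Alpha; Beta loses to Sigma). The majority relation contains the cycle Alpha > Sigma > Zeta > Alpha, so there is no Condorcet winner.

none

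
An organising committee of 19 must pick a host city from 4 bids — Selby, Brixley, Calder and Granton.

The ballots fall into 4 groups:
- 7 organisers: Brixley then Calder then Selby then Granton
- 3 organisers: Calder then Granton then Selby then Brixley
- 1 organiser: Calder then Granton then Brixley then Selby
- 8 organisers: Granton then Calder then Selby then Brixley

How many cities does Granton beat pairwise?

2

Granton against each rival (19 organisers):
Granton–Selby: Granton 12–7.
Granton–Brixley: Granton 12–7.
Granton vs Calder: 8 to 11, Calder.
Granton beats Selby, Brixley; loses to Calder — 2 pairwise wins.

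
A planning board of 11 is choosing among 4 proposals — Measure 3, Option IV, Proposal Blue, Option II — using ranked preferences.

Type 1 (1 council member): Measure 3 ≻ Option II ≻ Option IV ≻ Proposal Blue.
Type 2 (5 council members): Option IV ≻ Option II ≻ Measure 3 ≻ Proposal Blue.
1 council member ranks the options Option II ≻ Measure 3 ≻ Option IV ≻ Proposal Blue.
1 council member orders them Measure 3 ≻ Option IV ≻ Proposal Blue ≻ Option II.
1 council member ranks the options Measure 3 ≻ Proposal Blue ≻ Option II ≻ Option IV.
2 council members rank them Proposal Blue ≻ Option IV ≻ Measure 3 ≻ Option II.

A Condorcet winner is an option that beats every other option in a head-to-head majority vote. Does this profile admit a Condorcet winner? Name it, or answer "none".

Option IV

Head-to-head results (11 council members):
Measure 3 vs Option IV: Option IV, 7–4.
Measure 3 vs Proposal Blue: Measure 3 wins 9–2.
Measure 3 vs Option II: Option II, 6–5.
Option IV vs Proposal Blue: Option IV wins 8–3.
Option IV–Option II: Option IV 8–3.
Proposal Blue vs Option II: Option II, 7–4.
Only Option IV has no losses; Option IV is the Condorcet winner.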